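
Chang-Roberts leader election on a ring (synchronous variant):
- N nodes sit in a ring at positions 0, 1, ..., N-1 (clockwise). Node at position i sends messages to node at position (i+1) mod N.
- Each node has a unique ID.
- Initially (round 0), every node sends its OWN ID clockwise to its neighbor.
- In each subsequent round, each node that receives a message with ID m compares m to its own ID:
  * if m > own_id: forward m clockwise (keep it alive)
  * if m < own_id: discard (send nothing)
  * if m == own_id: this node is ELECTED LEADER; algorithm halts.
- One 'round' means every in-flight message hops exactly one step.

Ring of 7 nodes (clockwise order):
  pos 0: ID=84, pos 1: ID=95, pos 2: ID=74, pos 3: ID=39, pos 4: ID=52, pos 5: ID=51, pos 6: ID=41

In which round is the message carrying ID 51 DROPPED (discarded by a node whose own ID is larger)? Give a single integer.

Answer: 2

Derivation:
Round 1: pos1(id95) recv 84: drop; pos2(id74) recv 95: fwd; pos3(id39) recv 74: fwd; pos4(id52) recv 39: drop; pos5(id51) recv 52: fwd; pos6(id41) recv 51: fwd; pos0(id84) recv 41: drop
Round 2: pos3(id39) recv 95: fwd; pos4(id52) recv 74: fwd; pos6(id41) recv 52: fwd; pos0(id84) recv 51: drop
Round 3: pos4(id52) recv 95: fwd; pos5(id51) recv 74: fwd; pos0(id84) recv 52: drop
Round 4: pos5(id51) recv 95: fwd; pos6(id41) recv 74: fwd
Round 5: pos6(id41) recv 95: fwd; pos0(id84) recv 74: drop
Round 6: pos0(id84) recv 95: fwd
Round 7: pos1(id95) recv 95: ELECTED
Message ID 51 originates at pos 5; dropped at pos 0 in round 2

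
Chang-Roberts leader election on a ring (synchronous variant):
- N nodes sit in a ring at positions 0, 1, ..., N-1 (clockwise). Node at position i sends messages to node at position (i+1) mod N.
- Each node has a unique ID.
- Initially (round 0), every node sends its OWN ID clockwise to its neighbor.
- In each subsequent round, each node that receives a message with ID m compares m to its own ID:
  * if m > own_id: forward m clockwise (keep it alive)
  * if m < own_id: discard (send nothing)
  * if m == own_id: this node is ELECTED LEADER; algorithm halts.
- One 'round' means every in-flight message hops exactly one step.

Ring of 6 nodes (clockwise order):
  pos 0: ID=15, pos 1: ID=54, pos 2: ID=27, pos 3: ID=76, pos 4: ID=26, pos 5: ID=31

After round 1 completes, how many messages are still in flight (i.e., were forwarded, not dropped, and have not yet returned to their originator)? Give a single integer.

Round 1: pos1(id54) recv 15: drop; pos2(id27) recv 54: fwd; pos3(id76) recv 27: drop; pos4(id26) recv 76: fwd; pos5(id31) recv 26: drop; pos0(id15) recv 31: fwd
After round 1: 3 messages still in flight

Answer: 3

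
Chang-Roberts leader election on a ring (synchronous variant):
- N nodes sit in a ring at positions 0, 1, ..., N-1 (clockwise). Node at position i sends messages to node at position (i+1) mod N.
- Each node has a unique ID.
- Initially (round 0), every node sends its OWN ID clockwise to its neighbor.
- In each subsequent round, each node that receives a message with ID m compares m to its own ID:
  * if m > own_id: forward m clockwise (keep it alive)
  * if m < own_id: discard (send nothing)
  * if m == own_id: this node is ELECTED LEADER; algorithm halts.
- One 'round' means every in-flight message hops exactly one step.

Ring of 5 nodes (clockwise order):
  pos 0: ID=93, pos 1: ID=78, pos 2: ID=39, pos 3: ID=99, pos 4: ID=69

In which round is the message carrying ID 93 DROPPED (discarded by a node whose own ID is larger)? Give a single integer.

Round 1: pos1(id78) recv 93: fwd; pos2(id39) recv 78: fwd; pos3(id99) recv 39: drop; pos4(id69) recv 99: fwd; pos0(id93) recv 69: drop
Round 2: pos2(id39) recv 93: fwd; pos3(id99) recv 78: drop; pos0(id93) recv 99: fwd
Round 3: pos3(id99) recv 93: drop; pos1(id78) recv 99: fwd
Round 4: pos2(id39) recv 99: fwd
Round 5: pos3(id99) recv 99: ELECTED
Message ID 93 originates at pos 0; dropped at pos 3 in round 3

Answer: 3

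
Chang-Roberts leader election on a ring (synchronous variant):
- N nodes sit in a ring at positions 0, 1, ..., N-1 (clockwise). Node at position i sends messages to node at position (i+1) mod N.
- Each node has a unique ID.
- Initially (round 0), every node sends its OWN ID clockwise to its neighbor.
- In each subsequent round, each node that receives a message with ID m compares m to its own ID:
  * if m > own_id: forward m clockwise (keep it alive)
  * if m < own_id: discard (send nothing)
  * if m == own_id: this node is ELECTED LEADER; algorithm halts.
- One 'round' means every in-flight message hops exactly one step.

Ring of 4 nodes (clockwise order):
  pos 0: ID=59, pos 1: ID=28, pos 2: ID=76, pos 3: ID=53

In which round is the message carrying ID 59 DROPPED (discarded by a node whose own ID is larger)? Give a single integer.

Answer: 2

Derivation:
Round 1: pos1(id28) recv 59: fwd; pos2(id76) recv 28: drop; pos3(id53) recv 76: fwd; pos0(id59) recv 53: drop
Round 2: pos2(id76) recv 59: drop; pos0(id59) recv 76: fwd
Round 3: pos1(id28) recv 76: fwd
Round 4: pos2(id76) recv 76: ELECTED
Message ID 59 originates at pos 0; dropped at pos 2 in round 2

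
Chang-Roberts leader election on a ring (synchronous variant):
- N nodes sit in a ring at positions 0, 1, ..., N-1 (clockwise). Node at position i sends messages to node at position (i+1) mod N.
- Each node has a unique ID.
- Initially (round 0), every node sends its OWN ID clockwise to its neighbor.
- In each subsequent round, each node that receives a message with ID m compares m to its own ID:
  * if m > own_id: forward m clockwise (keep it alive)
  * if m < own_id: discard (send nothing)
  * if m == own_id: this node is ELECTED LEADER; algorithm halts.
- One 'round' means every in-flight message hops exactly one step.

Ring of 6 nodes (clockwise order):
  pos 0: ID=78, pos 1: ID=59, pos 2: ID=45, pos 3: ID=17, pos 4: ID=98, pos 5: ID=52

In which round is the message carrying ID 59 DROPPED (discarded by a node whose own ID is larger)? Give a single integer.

Answer: 3

Derivation:
Round 1: pos1(id59) recv 78: fwd; pos2(id45) recv 59: fwd; pos3(id17) recv 45: fwd; pos4(id98) recv 17: drop; pos5(id52) recv 98: fwd; pos0(id78) recv 52: drop
Round 2: pos2(id45) recv 78: fwd; pos3(id17) recv 59: fwd; pos4(id98) recv 45: drop; pos0(id78) recv 98: fwd
Round 3: pos3(id17) recv 78: fwd; pos4(id98) recv 59: drop; pos1(id59) recv 98: fwd
Round 4: pos4(id98) recv 78: drop; pos2(id45) recv 98: fwd
Round 5: pos3(id17) recv 98: fwd
Round 6: pos4(id98) recv 98: ELECTED
Message ID 59 originates at pos 1; dropped at pos 4 in round 3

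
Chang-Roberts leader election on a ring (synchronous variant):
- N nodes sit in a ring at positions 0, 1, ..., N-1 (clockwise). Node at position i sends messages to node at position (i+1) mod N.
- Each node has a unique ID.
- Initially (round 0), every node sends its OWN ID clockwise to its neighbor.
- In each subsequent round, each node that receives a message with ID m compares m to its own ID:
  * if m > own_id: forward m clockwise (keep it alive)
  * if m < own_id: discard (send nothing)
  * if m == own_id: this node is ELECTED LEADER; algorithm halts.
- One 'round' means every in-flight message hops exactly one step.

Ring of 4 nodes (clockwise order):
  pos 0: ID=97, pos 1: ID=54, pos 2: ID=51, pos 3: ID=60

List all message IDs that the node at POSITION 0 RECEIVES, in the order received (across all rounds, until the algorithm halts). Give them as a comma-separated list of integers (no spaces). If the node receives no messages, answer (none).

Answer: 60,97

Derivation:
Round 1: pos1(id54) recv 97: fwd; pos2(id51) recv 54: fwd; pos3(id60) recv 51: drop; pos0(id97) recv 60: drop
Round 2: pos2(id51) recv 97: fwd; pos3(id60) recv 54: drop
Round 3: pos3(id60) recv 97: fwd
Round 4: pos0(id97) recv 97: ELECTED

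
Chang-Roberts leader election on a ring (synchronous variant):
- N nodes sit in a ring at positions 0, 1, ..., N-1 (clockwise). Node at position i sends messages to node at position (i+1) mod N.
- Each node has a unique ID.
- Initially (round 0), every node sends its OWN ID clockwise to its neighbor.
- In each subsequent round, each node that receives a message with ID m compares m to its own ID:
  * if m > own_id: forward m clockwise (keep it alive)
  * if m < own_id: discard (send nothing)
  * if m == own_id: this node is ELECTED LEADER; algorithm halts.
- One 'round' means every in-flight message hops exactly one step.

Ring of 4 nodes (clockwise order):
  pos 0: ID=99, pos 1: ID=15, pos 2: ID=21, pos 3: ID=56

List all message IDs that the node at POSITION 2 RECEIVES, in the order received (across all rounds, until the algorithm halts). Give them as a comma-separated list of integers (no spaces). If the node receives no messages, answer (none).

Round 1: pos1(id15) recv 99: fwd; pos2(id21) recv 15: drop; pos3(id56) recv 21: drop; pos0(id99) recv 56: drop
Round 2: pos2(id21) recv 99: fwd
Round 3: pos3(id56) recv 99: fwd
Round 4: pos0(id99) recv 99: ELECTED

Answer: 15,99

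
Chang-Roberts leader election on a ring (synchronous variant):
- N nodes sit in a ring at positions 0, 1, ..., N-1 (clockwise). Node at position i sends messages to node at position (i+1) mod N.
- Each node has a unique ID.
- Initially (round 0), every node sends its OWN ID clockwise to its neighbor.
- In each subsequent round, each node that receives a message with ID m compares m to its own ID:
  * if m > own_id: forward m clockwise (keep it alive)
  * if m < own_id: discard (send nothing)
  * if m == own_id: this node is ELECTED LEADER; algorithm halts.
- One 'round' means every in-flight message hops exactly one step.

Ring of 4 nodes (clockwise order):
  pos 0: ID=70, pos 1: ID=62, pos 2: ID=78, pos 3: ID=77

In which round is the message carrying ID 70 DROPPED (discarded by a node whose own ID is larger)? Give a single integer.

Answer: 2

Derivation:
Round 1: pos1(id62) recv 70: fwd; pos2(id78) recv 62: drop; pos3(id77) recv 78: fwd; pos0(id70) recv 77: fwd
Round 2: pos2(id78) recv 70: drop; pos0(id70) recv 78: fwd; pos1(id62) recv 77: fwd
Round 3: pos1(id62) recv 78: fwd; pos2(id78) recv 77: drop
Round 4: pos2(id78) recv 78: ELECTED
Message ID 70 originates at pos 0; dropped at pos 2 in round 2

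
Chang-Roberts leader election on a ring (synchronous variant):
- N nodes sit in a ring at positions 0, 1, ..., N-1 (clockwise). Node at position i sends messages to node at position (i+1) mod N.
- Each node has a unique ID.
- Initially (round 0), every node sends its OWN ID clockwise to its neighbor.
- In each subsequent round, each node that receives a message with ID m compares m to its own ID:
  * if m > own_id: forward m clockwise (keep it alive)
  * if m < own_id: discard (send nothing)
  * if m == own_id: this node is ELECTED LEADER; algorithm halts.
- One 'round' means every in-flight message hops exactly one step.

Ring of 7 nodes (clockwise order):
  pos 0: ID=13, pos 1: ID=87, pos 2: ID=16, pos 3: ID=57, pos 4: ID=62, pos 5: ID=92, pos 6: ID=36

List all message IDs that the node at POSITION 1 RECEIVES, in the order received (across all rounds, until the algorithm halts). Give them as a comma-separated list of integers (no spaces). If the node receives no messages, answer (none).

Answer: 13,36,92

Derivation:
Round 1: pos1(id87) recv 13: drop; pos2(id16) recv 87: fwd; pos3(id57) recv 16: drop; pos4(id62) recv 57: drop; pos5(id92) recv 62: drop; pos6(id36) recv 92: fwd; pos0(id13) recv 36: fwd
Round 2: pos3(id57) recv 87: fwd; pos0(id13) recv 92: fwd; pos1(id87) recv 36: drop
Round 3: pos4(id62) recv 87: fwd; pos1(id87) recv 92: fwd
Round 4: pos5(id92) recv 87: drop; pos2(id16) recv 92: fwd
Round 5: pos3(id57) recv 92: fwd
Round 6: pos4(id62) recv 92: fwd
Round 7: pos5(id92) recv 92: ELECTED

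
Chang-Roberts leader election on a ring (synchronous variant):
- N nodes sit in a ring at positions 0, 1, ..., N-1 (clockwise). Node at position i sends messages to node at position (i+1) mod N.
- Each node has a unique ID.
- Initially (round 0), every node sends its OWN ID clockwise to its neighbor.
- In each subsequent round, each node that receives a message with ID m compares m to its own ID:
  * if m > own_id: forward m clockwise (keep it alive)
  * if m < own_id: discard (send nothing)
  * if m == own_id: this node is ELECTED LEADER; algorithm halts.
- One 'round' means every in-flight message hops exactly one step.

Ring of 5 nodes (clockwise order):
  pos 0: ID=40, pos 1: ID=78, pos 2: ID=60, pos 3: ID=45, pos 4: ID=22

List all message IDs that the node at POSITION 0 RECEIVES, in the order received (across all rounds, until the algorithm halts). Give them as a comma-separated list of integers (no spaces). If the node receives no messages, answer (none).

Answer: 22,45,60,78

Derivation:
Round 1: pos1(id78) recv 40: drop; pos2(id60) recv 78: fwd; pos3(id45) recv 60: fwd; pos4(id22) recv 45: fwd; pos0(id40) recv 22: drop
Round 2: pos3(id45) recv 78: fwd; pos4(id22) recv 60: fwd; pos0(id40) recv 45: fwd
Round 3: pos4(id22) recv 78: fwd; pos0(id40) recv 60: fwd; pos1(id78) recv 45: drop
Round 4: pos0(id40) recv 78: fwd; pos1(id78) recv 60: drop
Round 5: pos1(id78) recv 78: ELECTED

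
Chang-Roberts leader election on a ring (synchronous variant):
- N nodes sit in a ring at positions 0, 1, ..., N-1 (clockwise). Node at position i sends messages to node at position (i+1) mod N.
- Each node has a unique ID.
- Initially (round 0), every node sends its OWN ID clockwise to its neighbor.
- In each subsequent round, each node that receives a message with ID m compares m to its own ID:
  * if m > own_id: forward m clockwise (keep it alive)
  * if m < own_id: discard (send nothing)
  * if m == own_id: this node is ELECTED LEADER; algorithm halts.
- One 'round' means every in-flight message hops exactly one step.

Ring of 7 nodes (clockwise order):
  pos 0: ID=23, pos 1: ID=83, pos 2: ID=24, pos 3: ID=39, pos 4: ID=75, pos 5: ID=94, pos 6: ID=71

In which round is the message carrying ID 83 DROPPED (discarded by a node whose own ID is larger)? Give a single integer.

Answer: 4

Derivation:
Round 1: pos1(id83) recv 23: drop; pos2(id24) recv 83: fwd; pos3(id39) recv 24: drop; pos4(id75) recv 39: drop; pos5(id94) recv 75: drop; pos6(id71) recv 94: fwd; pos0(id23) recv 71: fwd
Round 2: pos3(id39) recv 83: fwd; pos0(id23) recv 94: fwd; pos1(id83) recv 71: drop
Round 3: pos4(id75) recv 83: fwd; pos1(id83) recv 94: fwd
Round 4: pos5(id94) recv 83: drop; pos2(id24) recv 94: fwd
Round 5: pos3(id39) recv 94: fwd
Round 6: pos4(id75) recv 94: fwd
Round 7: pos5(id94) recv 94: ELECTED
Message ID 83 originates at pos 1; dropped at pos 5 in round 4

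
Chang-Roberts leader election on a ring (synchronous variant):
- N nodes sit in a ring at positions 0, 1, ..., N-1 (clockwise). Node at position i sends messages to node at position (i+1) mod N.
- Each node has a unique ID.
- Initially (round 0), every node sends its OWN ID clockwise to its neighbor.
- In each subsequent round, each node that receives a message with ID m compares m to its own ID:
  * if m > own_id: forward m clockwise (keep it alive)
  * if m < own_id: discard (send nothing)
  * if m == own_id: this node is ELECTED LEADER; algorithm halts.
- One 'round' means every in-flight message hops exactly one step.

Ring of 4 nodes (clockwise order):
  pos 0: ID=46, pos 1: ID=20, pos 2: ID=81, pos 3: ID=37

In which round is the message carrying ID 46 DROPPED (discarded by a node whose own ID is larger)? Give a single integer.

Answer: 2

Derivation:
Round 1: pos1(id20) recv 46: fwd; pos2(id81) recv 20: drop; pos3(id37) recv 81: fwd; pos0(id46) recv 37: drop
Round 2: pos2(id81) recv 46: drop; pos0(id46) recv 81: fwd
Round 3: pos1(id20) recv 81: fwd
Round 4: pos2(id81) recv 81: ELECTED
Message ID 46 originates at pos 0; dropped at pos 2 in round 2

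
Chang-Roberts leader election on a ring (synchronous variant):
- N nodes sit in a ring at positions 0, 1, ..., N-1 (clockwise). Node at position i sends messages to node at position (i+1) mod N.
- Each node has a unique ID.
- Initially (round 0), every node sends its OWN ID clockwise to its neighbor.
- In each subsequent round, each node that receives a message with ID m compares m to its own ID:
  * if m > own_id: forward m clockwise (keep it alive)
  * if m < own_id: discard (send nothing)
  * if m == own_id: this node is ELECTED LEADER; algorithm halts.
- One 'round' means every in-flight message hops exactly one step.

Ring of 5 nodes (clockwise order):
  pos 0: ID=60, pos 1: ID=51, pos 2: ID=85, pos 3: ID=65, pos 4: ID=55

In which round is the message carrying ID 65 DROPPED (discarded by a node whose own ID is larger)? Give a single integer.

Answer: 4

Derivation:
Round 1: pos1(id51) recv 60: fwd; pos2(id85) recv 51: drop; pos3(id65) recv 85: fwd; pos4(id55) recv 65: fwd; pos0(id60) recv 55: drop
Round 2: pos2(id85) recv 60: drop; pos4(id55) recv 85: fwd; pos0(id60) recv 65: fwd
Round 3: pos0(id60) recv 85: fwd; pos1(id51) recv 65: fwd
Round 4: pos1(id51) recv 85: fwd; pos2(id85) recv 65: drop
Round 5: pos2(id85) recv 85: ELECTED
Message ID 65 originates at pos 3; dropped at pos 2 in round 4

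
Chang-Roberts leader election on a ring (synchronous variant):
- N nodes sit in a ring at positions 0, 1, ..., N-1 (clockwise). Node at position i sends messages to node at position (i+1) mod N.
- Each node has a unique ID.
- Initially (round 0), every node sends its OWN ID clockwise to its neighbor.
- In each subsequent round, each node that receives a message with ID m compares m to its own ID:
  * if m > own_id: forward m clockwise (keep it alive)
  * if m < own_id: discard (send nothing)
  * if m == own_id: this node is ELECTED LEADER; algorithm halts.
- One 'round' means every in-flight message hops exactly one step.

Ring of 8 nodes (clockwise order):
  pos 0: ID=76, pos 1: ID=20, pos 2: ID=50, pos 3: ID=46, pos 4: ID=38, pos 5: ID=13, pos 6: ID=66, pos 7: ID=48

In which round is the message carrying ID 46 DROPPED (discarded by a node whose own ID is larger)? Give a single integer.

Answer: 3

Derivation:
Round 1: pos1(id20) recv 76: fwd; pos2(id50) recv 20: drop; pos3(id46) recv 50: fwd; pos4(id38) recv 46: fwd; pos5(id13) recv 38: fwd; pos6(id66) recv 13: drop; pos7(id48) recv 66: fwd; pos0(id76) recv 48: drop
Round 2: pos2(id50) recv 76: fwd; pos4(id38) recv 50: fwd; pos5(id13) recv 46: fwd; pos6(id66) recv 38: drop; pos0(id76) recv 66: drop
Round 3: pos3(id46) recv 76: fwd; pos5(id13) recv 50: fwd; pos6(id66) recv 46: drop
Round 4: pos4(id38) recv 76: fwd; pos6(id66) recv 50: drop
Round 5: pos5(id13) recv 76: fwd
Round 6: pos6(id66) recv 76: fwd
Round 7: pos7(id48) recv 76: fwd
Round 8: pos0(id76) recv 76: ELECTED
Message ID 46 originates at pos 3; dropped at pos 6 in round 3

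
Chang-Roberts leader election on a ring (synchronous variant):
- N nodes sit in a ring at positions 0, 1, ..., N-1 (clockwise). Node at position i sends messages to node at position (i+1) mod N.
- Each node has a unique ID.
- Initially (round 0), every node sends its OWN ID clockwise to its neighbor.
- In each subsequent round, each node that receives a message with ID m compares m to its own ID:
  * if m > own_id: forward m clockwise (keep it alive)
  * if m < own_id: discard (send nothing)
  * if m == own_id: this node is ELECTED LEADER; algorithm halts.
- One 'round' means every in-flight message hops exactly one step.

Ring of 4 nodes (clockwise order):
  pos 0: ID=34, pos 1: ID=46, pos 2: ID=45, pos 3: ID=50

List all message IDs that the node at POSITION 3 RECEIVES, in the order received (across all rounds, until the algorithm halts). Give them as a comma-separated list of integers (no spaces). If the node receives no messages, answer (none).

Round 1: pos1(id46) recv 34: drop; pos2(id45) recv 46: fwd; pos3(id50) recv 45: drop; pos0(id34) recv 50: fwd
Round 2: pos3(id50) recv 46: drop; pos1(id46) recv 50: fwd
Round 3: pos2(id45) recv 50: fwd
Round 4: pos3(id50) recv 50: ELECTED

Answer: 45,46,50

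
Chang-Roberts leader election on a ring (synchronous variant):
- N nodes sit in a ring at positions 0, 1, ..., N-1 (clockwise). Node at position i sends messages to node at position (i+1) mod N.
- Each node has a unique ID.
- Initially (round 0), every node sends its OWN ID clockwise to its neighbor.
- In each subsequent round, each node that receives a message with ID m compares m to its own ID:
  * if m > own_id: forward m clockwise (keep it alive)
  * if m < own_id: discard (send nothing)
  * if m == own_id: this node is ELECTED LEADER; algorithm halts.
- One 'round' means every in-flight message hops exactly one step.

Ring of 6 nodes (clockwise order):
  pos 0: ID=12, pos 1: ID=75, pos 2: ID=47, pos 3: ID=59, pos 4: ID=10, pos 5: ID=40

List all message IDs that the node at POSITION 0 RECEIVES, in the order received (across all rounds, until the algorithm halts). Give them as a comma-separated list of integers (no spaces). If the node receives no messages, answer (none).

Round 1: pos1(id75) recv 12: drop; pos2(id47) recv 75: fwd; pos3(id59) recv 47: drop; pos4(id10) recv 59: fwd; pos5(id40) recv 10: drop; pos0(id12) recv 40: fwd
Round 2: pos3(id59) recv 75: fwd; pos5(id40) recv 59: fwd; pos1(id75) recv 40: drop
Round 3: pos4(id10) recv 75: fwd; pos0(id12) recv 59: fwd
Round 4: pos5(id40) recv 75: fwd; pos1(id75) recv 59: drop
Round 5: pos0(id12) recv 75: fwd
Round 6: pos1(id75) recv 75: ELECTED

Answer: 40,59,75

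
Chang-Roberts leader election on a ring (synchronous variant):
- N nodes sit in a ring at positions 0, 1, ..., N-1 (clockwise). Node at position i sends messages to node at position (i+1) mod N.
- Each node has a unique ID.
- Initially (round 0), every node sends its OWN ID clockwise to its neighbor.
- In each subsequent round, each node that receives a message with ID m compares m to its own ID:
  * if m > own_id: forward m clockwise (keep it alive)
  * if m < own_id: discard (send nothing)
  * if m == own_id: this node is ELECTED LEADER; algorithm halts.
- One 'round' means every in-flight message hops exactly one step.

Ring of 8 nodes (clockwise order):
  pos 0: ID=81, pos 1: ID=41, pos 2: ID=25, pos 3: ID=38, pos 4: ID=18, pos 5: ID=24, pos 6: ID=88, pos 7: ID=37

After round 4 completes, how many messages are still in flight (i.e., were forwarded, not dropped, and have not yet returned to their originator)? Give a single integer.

Round 1: pos1(id41) recv 81: fwd; pos2(id25) recv 41: fwd; pos3(id38) recv 25: drop; pos4(id18) recv 38: fwd; pos5(id24) recv 18: drop; pos6(id88) recv 24: drop; pos7(id37) recv 88: fwd; pos0(id81) recv 37: drop
Round 2: pos2(id25) recv 81: fwd; pos3(id38) recv 41: fwd; pos5(id24) recv 38: fwd; pos0(id81) recv 88: fwd
Round 3: pos3(id38) recv 81: fwd; pos4(id18) recv 41: fwd; pos6(id88) recv 38: drop; pos1(id41) recv 88: fwd
Round 4: pos4(id18) recv 81: fwd; pos5(id24) recv 41: fwd; pos2(id25) recv 88: fwd
After round 4: 3 messages still in flight

Answer: 3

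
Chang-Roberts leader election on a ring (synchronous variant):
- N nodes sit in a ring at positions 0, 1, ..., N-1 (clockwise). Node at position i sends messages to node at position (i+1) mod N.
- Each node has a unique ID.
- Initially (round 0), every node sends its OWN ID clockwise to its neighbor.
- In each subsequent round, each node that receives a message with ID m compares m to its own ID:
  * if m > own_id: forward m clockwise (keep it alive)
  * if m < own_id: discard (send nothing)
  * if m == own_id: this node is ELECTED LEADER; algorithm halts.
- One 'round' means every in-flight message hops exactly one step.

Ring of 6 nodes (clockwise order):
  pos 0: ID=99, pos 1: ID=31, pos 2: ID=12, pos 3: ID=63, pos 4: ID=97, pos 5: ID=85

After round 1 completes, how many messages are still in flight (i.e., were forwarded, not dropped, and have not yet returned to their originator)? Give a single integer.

Round 1: pos1(id31) recv 99: fwd; pos2(id12) recv 31: fwd; pos3(id63) recv 12: drop; pos4(id97) recv 63: drop; pos5(id85) recv 97: fwd; pos0(id99) recv 85: drop
After round 1: 3 messages still in flight

Answer: 3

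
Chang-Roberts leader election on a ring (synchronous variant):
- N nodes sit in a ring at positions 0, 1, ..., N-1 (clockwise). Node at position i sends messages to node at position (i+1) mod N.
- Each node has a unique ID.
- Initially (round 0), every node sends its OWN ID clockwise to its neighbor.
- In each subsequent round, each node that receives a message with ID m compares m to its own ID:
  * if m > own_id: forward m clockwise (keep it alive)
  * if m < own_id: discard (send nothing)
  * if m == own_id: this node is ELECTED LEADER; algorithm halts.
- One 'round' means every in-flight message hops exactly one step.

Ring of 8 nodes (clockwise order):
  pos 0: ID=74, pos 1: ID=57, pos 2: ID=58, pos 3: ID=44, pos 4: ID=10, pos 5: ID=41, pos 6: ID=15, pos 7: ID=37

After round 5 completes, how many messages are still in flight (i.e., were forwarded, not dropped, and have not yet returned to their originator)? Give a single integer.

Answer: 2

Derivation:
Round 1: pos1(id57) recv 74: fwd; pos2(id58) recv 57: drop; pos3(id44) recv 58: fwd; pos4(id10) recv 44: fwd; pos5(id41) recv 10: drop; pos6(id15) recv 41: fwd; pos7(id37) recv 15: drop; pos0(id74) recv 37: drop
Round 2: pos2(id58) recv 74: fwd; pos4(id10) recv 58: fwd; pos5(id41) recv 44: fwd; pos7(id37) recv 41: fwd
Round 3: pos3(id44) recv 74: fwd; pos5(id41) recv 58: fwd; pos6(id15) recv 44: fwd; pos0(id74) recv 41: drop
Round 4: pos4(id10) recv 74: fwd; pos6(id15) recv 58: fwd; pos7(id37) recv 44: fwd
Round 5: pos5(id41) recv 74: fwd; pos7(id37) recv 58: fwd; pos0(id74) recv 44: drop
After round 5: 2 messages still in flight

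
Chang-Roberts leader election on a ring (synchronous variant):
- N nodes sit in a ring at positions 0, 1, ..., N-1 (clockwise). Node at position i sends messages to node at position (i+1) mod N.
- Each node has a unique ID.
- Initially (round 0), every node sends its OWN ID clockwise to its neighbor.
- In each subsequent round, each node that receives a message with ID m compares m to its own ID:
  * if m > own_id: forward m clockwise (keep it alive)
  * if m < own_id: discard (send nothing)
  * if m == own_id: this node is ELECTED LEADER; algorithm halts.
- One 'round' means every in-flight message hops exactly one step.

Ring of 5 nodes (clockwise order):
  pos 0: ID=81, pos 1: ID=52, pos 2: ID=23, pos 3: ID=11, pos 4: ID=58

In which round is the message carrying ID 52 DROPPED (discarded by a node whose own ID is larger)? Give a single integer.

Round 1: pos1(id52) recv 81: fwd; pos2(id23) recv 52: fwd; pos3(id11) recv 23: fwd; pos4(id58) recv 11: drop; pos0(id81) recv 58: drop
Round 2: pos2(id23) recv 81: fwd; pos3(id11) recv 52: fwd; pos4(id58) recv 23: drop
Round 3: pos3(id11) recv 81: fwd; pos4(id58) recv 52: drop
Round 4: pos4(id58) recv 81: fwd
Round 5: pos0(id81) recv 81: ELECTED
Message ID 52 originates at pos 1; dropped at pos 4 in round 3

Answer: 3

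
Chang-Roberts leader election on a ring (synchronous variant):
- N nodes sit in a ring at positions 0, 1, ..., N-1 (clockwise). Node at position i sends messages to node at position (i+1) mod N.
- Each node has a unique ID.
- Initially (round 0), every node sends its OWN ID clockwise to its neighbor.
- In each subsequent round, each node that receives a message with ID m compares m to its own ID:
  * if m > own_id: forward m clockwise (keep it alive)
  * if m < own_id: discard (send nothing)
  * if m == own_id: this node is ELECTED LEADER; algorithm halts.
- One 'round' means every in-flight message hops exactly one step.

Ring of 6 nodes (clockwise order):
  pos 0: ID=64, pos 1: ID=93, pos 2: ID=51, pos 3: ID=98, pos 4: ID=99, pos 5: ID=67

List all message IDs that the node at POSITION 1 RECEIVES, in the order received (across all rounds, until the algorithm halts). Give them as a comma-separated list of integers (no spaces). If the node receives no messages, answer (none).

Round 1: pos1(id93) recv 64: drop; pos2(id51) recv 93: fwd; pos3(id98) recv 51: drop; pos4(id99) recv 98: drop; pos5(id67) recv 99: fwd; pos0(id64) recv 67: fwd
Round 2: pos3(id98) recv 93: drop; pos0(id64) recv 99: fwd; pos1(id93) recv 67: drop
Round 3: pos1(id93) recv 99: fwd
Round 4: pos2(id51) recv 99: fwd
Round 5: pos3(id98) recv 99: fwd
Round 6: pos4(id99) recv 99: ELECTED

Answer: 64,67,99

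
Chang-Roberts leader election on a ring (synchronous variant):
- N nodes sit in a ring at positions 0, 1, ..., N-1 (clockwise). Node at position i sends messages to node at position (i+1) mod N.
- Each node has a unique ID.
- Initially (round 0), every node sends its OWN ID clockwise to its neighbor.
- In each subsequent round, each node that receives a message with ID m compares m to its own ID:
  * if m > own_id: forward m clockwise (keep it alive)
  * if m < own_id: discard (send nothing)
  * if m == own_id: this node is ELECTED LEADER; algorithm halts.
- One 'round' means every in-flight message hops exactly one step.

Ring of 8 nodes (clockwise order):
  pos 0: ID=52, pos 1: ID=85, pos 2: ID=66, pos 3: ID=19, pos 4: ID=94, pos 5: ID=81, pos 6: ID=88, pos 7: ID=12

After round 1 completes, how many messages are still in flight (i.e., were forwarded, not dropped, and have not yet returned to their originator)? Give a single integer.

Round 1: pos1(id85) recv 52: drop; pos2(id66) recv 85: fwd; pos3(id19) recv 66: fwd; pos4(id94) recv 19: drop; pos5(id81) recv 94: fwd; pos6(id88) recv 81: drop; pos7(id12) recv 88: fwd; pos0(id52) recv 12: drop
After round 1: 4 messages still in flight

Answer: 4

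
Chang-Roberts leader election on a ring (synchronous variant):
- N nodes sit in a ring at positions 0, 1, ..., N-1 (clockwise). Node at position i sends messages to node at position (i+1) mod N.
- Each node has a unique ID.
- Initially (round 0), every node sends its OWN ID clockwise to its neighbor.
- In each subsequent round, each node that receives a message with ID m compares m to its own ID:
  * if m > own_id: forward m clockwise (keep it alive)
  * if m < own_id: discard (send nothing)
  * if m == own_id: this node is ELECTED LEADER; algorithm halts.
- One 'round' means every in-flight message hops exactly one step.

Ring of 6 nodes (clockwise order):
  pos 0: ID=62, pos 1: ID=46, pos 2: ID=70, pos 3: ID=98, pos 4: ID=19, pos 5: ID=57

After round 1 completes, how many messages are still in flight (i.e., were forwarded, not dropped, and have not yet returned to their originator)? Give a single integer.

Round 1: pos1(id46) recv 62: fwd; pos2(id70) recv 46: drop; pos3(id98) recv 70: drop; pos4(id19) recv 98: fwd; pos5(id57) recv 19: drop; pos0(id62) recv 57: drop
After round 1: 2 messages still in flight

Answer: 2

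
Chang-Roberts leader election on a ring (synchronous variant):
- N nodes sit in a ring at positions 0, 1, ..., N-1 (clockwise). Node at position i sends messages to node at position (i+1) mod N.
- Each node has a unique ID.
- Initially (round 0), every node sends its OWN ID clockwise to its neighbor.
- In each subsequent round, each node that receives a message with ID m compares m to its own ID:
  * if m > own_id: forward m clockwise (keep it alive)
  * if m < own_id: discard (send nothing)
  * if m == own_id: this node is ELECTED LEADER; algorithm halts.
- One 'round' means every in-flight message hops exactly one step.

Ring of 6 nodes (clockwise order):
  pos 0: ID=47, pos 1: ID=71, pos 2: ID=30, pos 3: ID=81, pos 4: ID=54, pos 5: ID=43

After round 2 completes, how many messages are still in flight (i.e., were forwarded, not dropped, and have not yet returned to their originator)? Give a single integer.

Round 1: pos1(id71) recv 47: drop; pos2(id30) recv 71: fwd; pos3(id81) recv 30: drop; pos4(id54) recv 81: fwd; pos5(id43) recv 54: fwd; pos0(id47) recv 43: drop
Round 2: pos3(id81) recv 71: drop; pos5(id43) recv 81: fwd; pos0(id47) recv 54: fwd
After round 2: 2 messages still in flight

Answer: 2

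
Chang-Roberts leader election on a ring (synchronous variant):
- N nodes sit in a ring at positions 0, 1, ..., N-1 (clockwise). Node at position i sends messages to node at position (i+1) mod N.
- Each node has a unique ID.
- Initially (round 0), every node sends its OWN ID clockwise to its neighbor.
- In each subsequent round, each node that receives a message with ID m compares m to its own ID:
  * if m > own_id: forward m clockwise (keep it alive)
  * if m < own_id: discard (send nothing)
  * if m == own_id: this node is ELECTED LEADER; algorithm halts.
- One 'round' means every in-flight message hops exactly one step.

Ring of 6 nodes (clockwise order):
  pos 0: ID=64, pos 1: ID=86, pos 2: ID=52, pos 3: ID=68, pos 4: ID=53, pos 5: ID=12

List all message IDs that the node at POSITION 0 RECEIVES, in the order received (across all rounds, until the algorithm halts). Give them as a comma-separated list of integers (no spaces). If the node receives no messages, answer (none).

Round 1: pos1(id86) recv 64: drop; pos2(id52) recv 86: fwd; pos3(id68) recv 52: drop; pos4(id53) recv 68: fwd; pos5(id12) recv 53: fwd; pos0(id64) recv 12: drop
Round 2: pos3(id68) recv 86: fwd; pos5(id12) recv 68: fwd; pos0(id64) recv 53: drop
Round 3: pos4(id53) recv 86: fwd; pos0(id64) recv 68: fwd
Round 4: pos5(id12) recv 86: fwd; pos1(id86) recv 68: drop
Round 5: pos0(id64) recv 86: fwd
Round 6: pos1(id86) recv 86: ELECTED

Answer: 12,53,68,86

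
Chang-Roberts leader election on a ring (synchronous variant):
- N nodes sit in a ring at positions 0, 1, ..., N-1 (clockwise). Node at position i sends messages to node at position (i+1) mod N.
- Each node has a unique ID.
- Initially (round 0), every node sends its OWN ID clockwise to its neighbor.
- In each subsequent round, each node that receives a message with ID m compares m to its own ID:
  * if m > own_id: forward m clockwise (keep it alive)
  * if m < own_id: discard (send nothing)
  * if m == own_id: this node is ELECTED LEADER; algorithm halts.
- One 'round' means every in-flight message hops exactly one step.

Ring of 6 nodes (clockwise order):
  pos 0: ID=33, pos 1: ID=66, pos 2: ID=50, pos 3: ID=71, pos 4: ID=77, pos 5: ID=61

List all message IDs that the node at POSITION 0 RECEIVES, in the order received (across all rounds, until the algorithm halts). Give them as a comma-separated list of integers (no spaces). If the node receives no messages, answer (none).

Answer: 61,77

Derivation:
Round 1: pos1(id66) recv 33: drop; pos2(id50) recv 66: fwd; pos3(id71) recv 50: drop; pos4(id77) recv 71: drop; pos5(id61) recv 77: fwd; pos0(id33) recv 61: fwd
Round 2: pos3(id71) recv 66: drop; pos0(id33) recv 77: fwd; pos1(id66) recv 61: drop
Round 3: pos1(id66) recv 77: fwd
Round 4: pos2(id50) recv 77: fwd
Round 5: pos3(id71) recv 77: fwd
Round 6: pos4(id77) recv 77: ELECTED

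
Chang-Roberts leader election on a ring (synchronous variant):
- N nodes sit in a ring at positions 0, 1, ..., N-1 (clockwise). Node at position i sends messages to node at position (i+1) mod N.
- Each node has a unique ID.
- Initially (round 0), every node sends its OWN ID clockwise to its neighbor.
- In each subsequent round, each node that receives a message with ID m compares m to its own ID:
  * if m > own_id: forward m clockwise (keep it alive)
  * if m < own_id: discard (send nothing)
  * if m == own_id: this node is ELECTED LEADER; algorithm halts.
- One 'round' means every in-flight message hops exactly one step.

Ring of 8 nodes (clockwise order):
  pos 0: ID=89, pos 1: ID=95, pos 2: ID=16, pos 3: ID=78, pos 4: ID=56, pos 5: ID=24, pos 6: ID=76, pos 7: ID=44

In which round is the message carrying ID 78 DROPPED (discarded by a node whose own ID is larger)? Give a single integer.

Answer: 5

Derivation:
Round 1: pos1(id95) recv 89: drop; pos2(id16) recv 95: fwd; pos3(id78) recv 16: drop; pos4(id56) recv 78: fwd; pos5(id24) recv 56: fwd; pos6(id76) recv 24: drop; pos7(id44) recv 76: fwd; pos0(id89) recv 44: drop
Round 2: pos3(id78) recv 95: fwd; pos5(id24) recv 78: fwd; pos6(id76) recv 56: drop; pos0(id89) recv 76: drop
Round 3: pos4(id56) recv 95: fwd; pos6(id76) recv 78: fwd
Round 4: pos5(id24) recv 95: fwd; pos7(id44) recv 78: fwd
Round 5: pos6(id76) recv 95: fwd; pos0(id89) recv 78: drop
Round 6: pos7(id44) recv 95: fwd
Round 7: pos0(id89) recv 95: fwd
Round 8: pos1(id95) recv 95: ELECTED
Message ID 78 originates at pos 3; dropped at pos 0 in round 5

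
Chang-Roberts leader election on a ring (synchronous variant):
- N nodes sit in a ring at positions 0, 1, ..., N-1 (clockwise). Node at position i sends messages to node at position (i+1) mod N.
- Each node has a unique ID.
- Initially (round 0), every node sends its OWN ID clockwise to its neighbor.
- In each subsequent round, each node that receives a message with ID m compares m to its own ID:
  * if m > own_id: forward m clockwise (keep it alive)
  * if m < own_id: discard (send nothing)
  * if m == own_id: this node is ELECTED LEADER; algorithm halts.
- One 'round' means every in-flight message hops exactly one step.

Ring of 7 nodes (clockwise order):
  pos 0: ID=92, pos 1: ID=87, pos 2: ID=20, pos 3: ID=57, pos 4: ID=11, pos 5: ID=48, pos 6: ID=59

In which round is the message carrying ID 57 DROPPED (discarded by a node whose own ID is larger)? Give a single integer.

Round 1: pos1(id87) recv 92: fwd; pos2(id20) recv 87: fwd; pos3(id57) recv 20: drop; pos4(id11) recv 57: fwd; pos5(id48) recv 11: drop; pos6(id59) recv 48: drop; pos0(id92) recv 59: drop
Round 2: pos2(id20) recv 92: fwd; pos3(id57) recv 87: fwd; pos5(id48) recv 57: fwd
Round 3: pos3(id57) recv 92: fwd; pos4(id11) recv 87: fwd; pos6(id59) recv 57: drop
Round 4: pos4(id11) recv 92: fwd; pos5(id48) recv 87: fwd
Round 5: pos5(id48) recv 92: fwd; pos6(id59) recv 87: fwd
Round 6: pos6(id59) recv 92: fwd; pos0(id92) recv 87: drop
Round 7: pos0(id92) recv 92: ELECTED
Message ID 57 originates at pos 3; dropped at pos 6 in round 3

Answer: 3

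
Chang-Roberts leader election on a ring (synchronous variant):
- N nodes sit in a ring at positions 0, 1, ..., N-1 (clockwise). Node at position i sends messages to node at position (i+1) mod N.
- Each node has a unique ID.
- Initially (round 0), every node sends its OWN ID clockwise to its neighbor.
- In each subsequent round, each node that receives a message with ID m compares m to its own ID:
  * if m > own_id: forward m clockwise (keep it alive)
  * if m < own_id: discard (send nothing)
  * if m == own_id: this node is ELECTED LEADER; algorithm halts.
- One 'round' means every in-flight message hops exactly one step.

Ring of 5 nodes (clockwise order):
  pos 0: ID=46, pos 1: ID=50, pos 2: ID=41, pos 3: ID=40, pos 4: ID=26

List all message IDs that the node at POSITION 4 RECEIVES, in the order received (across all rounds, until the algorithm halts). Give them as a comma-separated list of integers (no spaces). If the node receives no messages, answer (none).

Round 1: pos1(id50) recv 46: drop; pos2(id41) recv 50: fwd; pos3(id40) recv 41: fwd; pos4(id26) recv 40: fwd; pos0(id46) recv 26: drop
Round 2: pos3(id40) recv 50: fwd; pos4(id26) recv 41: fwd; pos0(id46) recv 40: drop
Round 3: pos4(id26) recv 50: fwd; pos0(id46) recv 41: drop
Round 4: pos0(id46) recv 50: fwd
Round 5: pos1(id50) recv 50: ELECTED

Answer: 40,41,50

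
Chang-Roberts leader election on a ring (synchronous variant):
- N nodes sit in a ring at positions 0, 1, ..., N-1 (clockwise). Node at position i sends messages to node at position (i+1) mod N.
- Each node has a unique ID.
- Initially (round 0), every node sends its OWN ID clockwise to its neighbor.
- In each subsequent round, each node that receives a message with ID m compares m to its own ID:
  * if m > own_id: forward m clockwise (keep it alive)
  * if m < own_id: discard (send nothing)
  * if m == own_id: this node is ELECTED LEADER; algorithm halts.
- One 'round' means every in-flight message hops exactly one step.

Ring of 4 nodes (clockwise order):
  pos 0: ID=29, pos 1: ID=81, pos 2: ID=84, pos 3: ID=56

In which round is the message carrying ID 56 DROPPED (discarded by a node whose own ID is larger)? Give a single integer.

Answer: 2

Derivation:
Round 1: pos1(id81) recv 29: drop; pos2(id84) recv 81: drop; pos3(id56) recv 84: fwd; pos0(id29) recv 56: fwd
Round 2: pos0(id29) recv 84: fwd; pos1(id81) recv 56: drop
Round 3: pos1(id81) recv 84: fwd
Round 4: pos2(id84) recv 84: ELECTED
Message ID 56 originates at pos 3; dropped at pos 1 in round 2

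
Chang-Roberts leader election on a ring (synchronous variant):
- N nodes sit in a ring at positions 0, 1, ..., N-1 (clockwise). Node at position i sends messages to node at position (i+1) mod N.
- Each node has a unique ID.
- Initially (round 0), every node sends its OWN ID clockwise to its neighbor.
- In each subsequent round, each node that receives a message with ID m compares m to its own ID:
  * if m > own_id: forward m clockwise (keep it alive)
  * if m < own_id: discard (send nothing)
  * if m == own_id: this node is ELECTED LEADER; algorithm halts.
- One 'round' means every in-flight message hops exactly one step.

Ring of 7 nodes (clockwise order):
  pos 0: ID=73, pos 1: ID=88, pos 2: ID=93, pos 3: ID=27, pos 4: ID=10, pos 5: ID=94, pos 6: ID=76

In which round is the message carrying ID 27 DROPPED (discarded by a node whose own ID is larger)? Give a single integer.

Answer: 2

Derivation:
Round 1: pos1(id88) recv 73: drop; pos2(id93) recv 88: drop; pos3(id27) recv 93: fwd; pos4(id10) recv 27: fwd; pos5(id94) recv 10: drop; pos6(id76) recv 94: fwd; pos0(id73) recv 76: fwd
Round 2: pos4(id10) recv 93: fwd; pos5(id94) recv 27: drop; pos0(id73) recv 94: fwd; pos1(id88) recv 76: drop
Round 3: pos5(id94) recv 93: drop; pos1(id88) recv 94: fwd
Round 4: pos2(id93) recv 94: fwd
Round 5: pos3(id27) recv 94: fwd
Round 6: pos4(id10) recv 94: fwd
Round 7: pos5(id94) recv 94: ELECTED
Message ID 27 originates at pos 3; dropped at pos 5 in round 2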